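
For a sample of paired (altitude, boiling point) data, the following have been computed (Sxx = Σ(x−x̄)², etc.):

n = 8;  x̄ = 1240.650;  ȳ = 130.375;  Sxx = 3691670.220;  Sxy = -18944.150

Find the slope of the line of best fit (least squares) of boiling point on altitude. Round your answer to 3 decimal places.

-0.005

b = Sxy/Sxx = -18944.15/3691670.22 = -0.005132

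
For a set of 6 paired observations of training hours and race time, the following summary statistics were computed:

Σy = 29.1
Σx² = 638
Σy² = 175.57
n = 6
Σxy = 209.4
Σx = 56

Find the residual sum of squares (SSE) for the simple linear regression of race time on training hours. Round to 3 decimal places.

0.890

Sxx = Σx² − (Σx)²/n = 638 − 522.666667 = 115.333333
Sxy = Σxy − (Σx)(Σy)/n = 209.4 − 271.6 = -62.2
Syy = Σy² − (Σy)²/n = 175.57 − 141.135 = 34.435
b = Sxy/Sxx = -62.2/115.333333 = -0.539306
SSE = Syy − b·Sxy = 34.435 − (-0.539306)·(-62.2) = 0.890145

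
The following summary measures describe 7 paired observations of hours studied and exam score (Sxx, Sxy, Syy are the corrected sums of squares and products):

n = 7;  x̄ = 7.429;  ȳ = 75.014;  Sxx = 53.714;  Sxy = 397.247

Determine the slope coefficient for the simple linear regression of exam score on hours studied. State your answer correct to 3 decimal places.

b = Sxy/Sxx = 397.247/53.714 = 7.395595

7.396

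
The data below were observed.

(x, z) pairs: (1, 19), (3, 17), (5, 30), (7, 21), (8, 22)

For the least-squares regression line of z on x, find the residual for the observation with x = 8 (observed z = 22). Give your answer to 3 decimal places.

n = 5, Σx = 24, Σy = 109, Σxy = 543, Σx² = 148
Sxx = Σx² − (Σx)²/n = 148 − 115.2 = 32.8
Sxy = Σxy − (Σx)(Σy)/n = 543 − 523.2 = 19.8
b = Sxy/Sxx = 19.8/32.8 = 0.603659
a = ȳ − b·x̄ = 21.8 − 0.603659·4.8 = 18.902439
ŷ(8) = 18.902439 + 0.603659·8 = 23.731707
residual = y − ŷ = 22 − 23.731707 = -1.731707

-1.732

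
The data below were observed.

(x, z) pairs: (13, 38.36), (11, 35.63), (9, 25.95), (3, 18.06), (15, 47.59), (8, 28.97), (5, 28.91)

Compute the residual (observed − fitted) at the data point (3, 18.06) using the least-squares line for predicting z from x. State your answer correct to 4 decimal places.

n = 7, Σx = 64, Σy = 223.47, Σxy = 2268.5, Σx² = 694
Sxx = Σx² − (Σx)²/n = 694 − 585.142857 = 108.857143
Sxy = Σxy − (Σx)(Σy)/n = 2268.5 − 2043.154286 = 225.345714
b = Sxy/Sxx = 225.345714/108.857143 = 2.070105
a = ȳ − b·x̄ = 31.924286 − 2.070105·9.142857 = 12.997612
ŷ(3) = 12.997612 + 2.070105·3 = 19.207927
residual = y − ŷ = 18.06 − 19.207927 = -1.147927

-1.1479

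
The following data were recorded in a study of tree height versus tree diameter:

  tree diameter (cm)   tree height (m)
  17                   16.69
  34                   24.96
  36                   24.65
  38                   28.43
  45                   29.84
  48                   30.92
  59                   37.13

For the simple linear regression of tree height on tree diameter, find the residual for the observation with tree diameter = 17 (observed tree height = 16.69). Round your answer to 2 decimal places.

n = 7, Σx = 277, Σy = 192.62, Σxy = 8117.74, Σx² = 11995
Sxx = Σx² − (Σx)²/n = 11995 − 10961.285714 = 1033.714286
Sxy = Σxy − (Σx)(Σy)/n = 8117.74 − 7622.248571 = 495.491429
b = Sxy/Sxx = 495.491429/1033.714286 = 0.479331
a = ȳ − b·x̄ = 27.517143 − 0.479331·39.571429 = 8.549326
ŷ(17) = 8.549326 + 0.479331·17 = 16.697955
residual = y − ŷ = 16.69 − 16.697955 = -0.007955

-0.01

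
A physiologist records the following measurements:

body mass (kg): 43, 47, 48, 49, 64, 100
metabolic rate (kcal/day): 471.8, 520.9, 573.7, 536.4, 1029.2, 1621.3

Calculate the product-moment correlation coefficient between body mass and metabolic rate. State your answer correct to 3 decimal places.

0.990

n = 6, Σx = 351, Σy = 4753.3, Σxy = 326589.7, Σx² = 22859, Σy² = 4798655.03
Sxx = Σx² − (Σx)²/n = 22859 − 20533.5 = 2325.5
Sxy = Σxy − (Σx)(Σy)/n = 326589.7 − 278068.05 = 48521.65
Syy = Σy² − (Σy)²/n = 4798655.03 − 3765643.481667 = 1033011.548333
r = Sxy/√(Sxx·Syy) = 48521.65/√(2402268355.649167) = 48521.65/49012.940696 = 0.989976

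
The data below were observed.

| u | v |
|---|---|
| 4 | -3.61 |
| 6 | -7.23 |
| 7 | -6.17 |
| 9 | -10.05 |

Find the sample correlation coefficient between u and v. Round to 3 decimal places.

n = 4, Σx = 26, Σy = -27.06, Σxy = -191.46, Σx² = 182, Σy² = 204.3764
Sxx = Σx² − (Σx)²/n = 182 − 169 = 13
Sxy = Σxy − (Σx)(Σy)/n = -191.46 − (-175.89) = -15.57
Syy = Σy² − (Σy)²/n = 204.3764 − 183.0609 = 21.3155
r = Sxy/√(Sxx·Syy) = -15.57/√(277.1015) = -15.57/16.646366 = -0.935339

-0.935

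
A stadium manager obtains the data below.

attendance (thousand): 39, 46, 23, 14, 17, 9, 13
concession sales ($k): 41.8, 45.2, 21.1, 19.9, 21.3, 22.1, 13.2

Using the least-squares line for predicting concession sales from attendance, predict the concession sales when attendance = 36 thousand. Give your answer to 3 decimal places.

n = 7, Σx = 161, Σy = 184.6, Σxy = 5205.9, Σx² = 4901
Sxx = Σx² − (Σx)²/n = 4901 − 3703 = 1198
Sxy = Σxy − (Σx)(Σy)/n = 5205.9 − 4245.8 = 960.1
b = Sxy/Sxx = 960.1/1198 = 0.801419
a = ȳ − b·x̄ = 26.371429 − 0.801419·23 = 7.938791
ŷ(36) = a + b·36 = 7.938791 + 0.801419·36 = 36.789876

36.790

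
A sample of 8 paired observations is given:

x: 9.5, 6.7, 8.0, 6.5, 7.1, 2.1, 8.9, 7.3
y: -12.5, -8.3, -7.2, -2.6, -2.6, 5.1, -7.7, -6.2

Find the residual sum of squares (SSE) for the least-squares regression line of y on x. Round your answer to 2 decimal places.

n = 8, Σx = 56.1, Σy = -42, Σxy = -370.4, Σx² = 428.71, Σy² = 414.24
Sxx = Σx² − (Σx)²/n = 428.71 − 393.40125 = 35.30875
Sxy = Σxy − (Σx)(Σy)/n = -370.4 − (-294.525) = -75.875
Syy = Σy² − (Σy)²/n = 414.24 − 220.5 = 193.74
b = Sxy/Sxx = -75.875/35.30875 = -2.148901
SSE = Syy − b·Sxy = 193.74 − (-2.148901)·(-75.875) = 30.692154

30.69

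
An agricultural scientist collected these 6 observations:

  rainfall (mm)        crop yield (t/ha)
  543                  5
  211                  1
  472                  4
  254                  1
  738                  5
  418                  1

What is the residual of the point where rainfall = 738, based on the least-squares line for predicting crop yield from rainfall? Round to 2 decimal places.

-0.55

n = 6, Σx = 2636, Σy = 17, Σxy = 9176, Σx² = 1346038
Sxx = Σx² − (Σx)²/n = 1346038 − 1158082.666667 = 187955.333333
Sxy = Σxy − (Σx)(Σy)/n = 9176 − 7468.666667 = 1707.333333
b = Sxy/Sxx = 1707.333333/187955.333333 = 0.009084
a = ȳ − b·x̄ = 2.833333 − 0.009084·439.333333 = -1.157447
ŷ(738) = -1.157447 + 0.009084·738 = 5.546337
residual = y − ŷ = 5 − 5.546337 = -0.546337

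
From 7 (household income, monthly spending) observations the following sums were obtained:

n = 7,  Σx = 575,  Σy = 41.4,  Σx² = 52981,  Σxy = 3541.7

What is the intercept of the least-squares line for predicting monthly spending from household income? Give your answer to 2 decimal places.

Sxx = Σx² − (Σx)²/n = 52981 − 47232.142857 = 5748.857143
Sxy = Σxy − (Σx)(Σy)/n = 3541.7 − 3400.714286 = 140.985714
b = Sxy/Sxx = 140.985714/5748.857143 = 0.024524
a = ȳ − b·x̄ = 5.914286 − 0.024524·82.142857 = 3.899804

3.90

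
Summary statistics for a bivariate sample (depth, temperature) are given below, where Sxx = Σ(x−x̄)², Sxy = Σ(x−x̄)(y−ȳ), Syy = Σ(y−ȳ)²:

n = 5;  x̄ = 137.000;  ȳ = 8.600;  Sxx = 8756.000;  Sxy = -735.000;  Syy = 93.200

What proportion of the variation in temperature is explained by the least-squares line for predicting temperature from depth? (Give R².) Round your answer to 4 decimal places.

R² = Sxy²/(Sxx·Syy) = (-735)²/(8756·93.2) = 0.661992

0.6620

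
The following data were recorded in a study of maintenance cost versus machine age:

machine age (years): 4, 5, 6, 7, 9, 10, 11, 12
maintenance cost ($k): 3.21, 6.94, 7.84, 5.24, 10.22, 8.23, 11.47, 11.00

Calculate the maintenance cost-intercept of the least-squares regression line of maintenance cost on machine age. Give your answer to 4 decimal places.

n = 8, Σx = 64, Σy = 64.15, Σxy = 563.71, Σx² = 572
Sxx = Σx² − (Σx)²/n = 572 − 512 = 60
Sxy = Σxy − (Σx)(Σy)/n = 563.71 − 513.2 = 50.51
b = Sxy/Sxx = 50.51/60 = 0.841833
a = ȳ − b·x̄ = 8.01875 − 0.841833·8 = 1.284083

1.2841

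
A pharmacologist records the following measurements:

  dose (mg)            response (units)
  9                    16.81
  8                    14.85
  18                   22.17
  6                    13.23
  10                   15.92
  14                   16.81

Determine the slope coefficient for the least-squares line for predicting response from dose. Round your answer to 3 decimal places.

0.640

n = 6, Σx = 65, Σy = 99.79, Σxy = 1143.07, Σx² = 801
Sxx = Σx² − (Σx)²/n = 801 − 704.166667 = 96.833333
Sxy = Σxy − (Σx)(Σy)/n = 1143.07 − 1081.058333 = 62.011667
b = Sxy/Sxx = 62.011667/96.833333 = 0.640396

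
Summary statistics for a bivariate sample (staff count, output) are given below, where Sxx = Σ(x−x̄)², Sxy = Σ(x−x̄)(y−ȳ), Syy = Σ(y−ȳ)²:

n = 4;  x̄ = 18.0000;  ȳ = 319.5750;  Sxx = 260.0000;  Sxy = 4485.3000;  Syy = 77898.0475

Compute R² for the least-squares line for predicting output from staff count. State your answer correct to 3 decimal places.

R² = Sxy²/(Sxx·Syy) = (4485.3)²/(260·77898.0475) = 0.993306

0.993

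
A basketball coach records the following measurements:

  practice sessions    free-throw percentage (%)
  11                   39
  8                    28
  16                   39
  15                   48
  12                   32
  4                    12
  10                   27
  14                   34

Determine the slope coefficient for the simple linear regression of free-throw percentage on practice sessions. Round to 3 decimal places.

n = 8, Σx = 90, Σy = 259, Σxy = 3175, Σx² = 1122
Sxx = Σx² − (Σx)²/n = 1122 − 1012.5 = 109.5
Sxy = Σxy − (Σx)(Σy)/n = 3175 − 2913.75 = 261.25
b = Sxy/Sxx = 261.25/109.5 = 2.385845

2.386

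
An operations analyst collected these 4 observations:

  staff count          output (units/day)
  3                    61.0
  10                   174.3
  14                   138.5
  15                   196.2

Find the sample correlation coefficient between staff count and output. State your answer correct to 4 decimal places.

0.8492

n = 4, Σx = 42, Σy = 570, Σxy = 6808, Σx² = 530, Σy² = 91778.18
Sxx = Σx² − (Σx)²/n = 530 − 441 = 89
Sxy = Σxy − (Σx)(Σy)/n = 6808 − 5985 = 823
Syy = Σy² − (Σy)²/n = 91778.18 − 81225 = 10553.18
r = Sxy/√(Sxx·Syy) = 823/√(939233.02) = 823/969.140351 = 0.849206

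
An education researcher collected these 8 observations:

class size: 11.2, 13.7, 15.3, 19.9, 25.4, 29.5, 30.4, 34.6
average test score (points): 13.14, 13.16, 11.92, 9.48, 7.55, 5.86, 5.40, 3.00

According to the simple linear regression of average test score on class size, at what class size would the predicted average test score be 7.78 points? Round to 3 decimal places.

n = 8, Σx = 180, Σy = 69.51, Σxy = 1331.088, Σx² = 4579.96
Sxx = Σx² − (Σx)²/n = 4579.96 − 4050 = 529.96
Sxy = Σxy − (Σx)(Σy)/n = 1331.088 − 1563.975 = -232.887
b = Sxy/Sxx = -232.887/529.96 = -0.439443
a = ȳ − b·x̄ = 8.68875 − (-0.439443)·22.5 = 18.576208
Set a + b·x = 7.78: x = (7.78 − 18.576208) / (-0.439443) = 24.567961

24.568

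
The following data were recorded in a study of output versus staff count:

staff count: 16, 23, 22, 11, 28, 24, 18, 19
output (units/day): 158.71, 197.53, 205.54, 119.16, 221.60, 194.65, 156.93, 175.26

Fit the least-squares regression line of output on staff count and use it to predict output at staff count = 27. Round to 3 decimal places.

n = 8, Σx = 161, Σy = 1429.38, Σxy = 29946.27, Σx² = 3435
Sxx = Σx² − (Σx)²/n = 3435 − 3240.125 = 194.875
Sxy = Σxy − (Σx)(Σy)/n = 29946.27 − 28766.2725 = 1179.9975
b = Sxy/Sxx = 1179.9975/194.875 = 6.055151
a = ȳ − b·x̄ = 178.6725 − 6.055151·20.125 = 56.812591
ŷ(27) = a + b·27 = 56.812591 + 6.055151·27 = 220.301661

220.302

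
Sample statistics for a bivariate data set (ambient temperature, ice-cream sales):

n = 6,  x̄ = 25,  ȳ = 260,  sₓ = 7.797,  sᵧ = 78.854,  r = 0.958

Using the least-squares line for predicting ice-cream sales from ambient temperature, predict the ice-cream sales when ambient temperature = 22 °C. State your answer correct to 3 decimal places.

230.934

b = r · sᵧ/sₓ = 0.958 · 78.854/7.797 = 9.688615
a = ȳ − b·x̄ = 260 − 9.688615·25 = 17.784622
ŷ(22) = a + b·22 = 17.784622 + 9.688615·22 = 230.934155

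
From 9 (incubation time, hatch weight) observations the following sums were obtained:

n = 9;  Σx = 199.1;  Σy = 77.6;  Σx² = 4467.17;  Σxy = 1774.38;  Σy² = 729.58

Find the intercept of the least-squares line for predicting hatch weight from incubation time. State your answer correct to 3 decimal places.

-11.755

Sxx = Σx² − (Σx)²/n = 4467.17 − 4404.534444 = 62.635556
Sxy = Σxy − (Σx)(Σy)/n = 1774.38 − 1716.684444 = 57.695556
b = Sxy/Sxx = 57.695556/62.635556 = 0.921131
a = ȳ − b·x̄ = 8.622222 − 0.921131·22.122222 = -11.755244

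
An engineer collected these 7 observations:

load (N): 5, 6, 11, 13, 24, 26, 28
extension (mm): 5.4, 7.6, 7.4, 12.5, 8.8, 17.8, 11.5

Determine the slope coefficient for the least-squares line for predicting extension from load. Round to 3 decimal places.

n = 7, Σx = 113, Σy = 71, Σxy = 1312.5, Σx² = 2387
Sxx = Σx² − (Σx)²/n = 2387 − 1824.142857 = 562.857143
Sxy = Σxy − (Σx)(Σy)/n = 1312.5 − 1146.142857 = 166.357143
b = Sxy/Sxx = 166.357143/562.857143 = 0.295558

0.296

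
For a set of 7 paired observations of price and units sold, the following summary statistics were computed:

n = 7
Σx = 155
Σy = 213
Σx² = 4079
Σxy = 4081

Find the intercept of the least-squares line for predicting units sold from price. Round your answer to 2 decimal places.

52.18

Sxx = Σx² − (Σx)²/n = 4079 − 3432.142857 = 646.857143
Sxy = Σxy − (Σx)(Σy)/n = 4081 − 4716.428571 = -635.428571
b = Sxy/Sxx = -635.428571/646.857143 = -0.982332
a = ȳ − b·x̄ = 30.428571 − (-0.982332)·22.142857 = 52.180212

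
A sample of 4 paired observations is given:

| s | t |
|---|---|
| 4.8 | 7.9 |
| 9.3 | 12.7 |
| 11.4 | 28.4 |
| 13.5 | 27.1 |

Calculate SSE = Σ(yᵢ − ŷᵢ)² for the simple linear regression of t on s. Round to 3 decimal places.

n = 4, Σx = 39, Σy = 76.1, Σxy = 845.64, Σx² = 421.74, Σy² = 1764.67
Sxx = Σx² − (Σx)²/n = 421.74 − 380.25 = 41.49
Sxy = Σxy − (Σx)(Σy)/n = 845.64 − 741.975 = 103.665
Syy = Σy² − (Σy)²/n = 1764.67 − 1447.8025 = 316.8675
b = Sxy/Sxx = 103.665/41.49 = 2.498554
SSE = Syy − b·Sxy = 316.8675 − 2.498554·103.665 = 57.854913

57.855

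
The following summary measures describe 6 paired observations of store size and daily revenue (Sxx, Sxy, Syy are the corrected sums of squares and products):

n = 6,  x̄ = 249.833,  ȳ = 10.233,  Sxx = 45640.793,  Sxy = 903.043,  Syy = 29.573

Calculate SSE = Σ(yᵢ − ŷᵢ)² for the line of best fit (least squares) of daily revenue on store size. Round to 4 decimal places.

b = Sxy/Sxx = 903.043/45640.793 = 0.019786
SSE = Syy − b·Sxy = 29.573 − 0.019786·903.043 = 11.705505

11.7055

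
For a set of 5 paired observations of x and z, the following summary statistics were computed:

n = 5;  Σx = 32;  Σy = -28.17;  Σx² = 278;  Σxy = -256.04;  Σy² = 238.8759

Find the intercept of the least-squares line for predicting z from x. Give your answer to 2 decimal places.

0.99

Sxx = Σx² − (Σx)²/n = 278 − 204.8 = 73.2
Sxy = Σxy − (Σx)(Σy)/n = -256.04 − (-180.288) = -75.752
b = Sxy/Sxx = -75.752/73.2 = -1.034863
a = ȳ − b·x̄ = -5.634 − (-1.034863)·6.4 = 0.989126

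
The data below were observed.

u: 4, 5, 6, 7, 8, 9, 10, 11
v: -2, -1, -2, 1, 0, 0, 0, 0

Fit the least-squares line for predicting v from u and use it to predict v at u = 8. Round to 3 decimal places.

-0.357

n = 8, Σx = 60, Σy = -4, Σxy = -18, Σx² = 492
Sxx = Σx² − (Σx)²/n = 492 − 450 = 42
Sxy = Σxy − (Σx)(Σy)/n = -18 − (-30) = 12
b = Sxy/Sxx = 12/42 = 0.285714
a = ȳ − b·x̄ = -0.5 − 0.285714·7.5 = -2.642857
ŷ(8) = a + b·8 = -2.642857 + 0.285714·8 = -0.357143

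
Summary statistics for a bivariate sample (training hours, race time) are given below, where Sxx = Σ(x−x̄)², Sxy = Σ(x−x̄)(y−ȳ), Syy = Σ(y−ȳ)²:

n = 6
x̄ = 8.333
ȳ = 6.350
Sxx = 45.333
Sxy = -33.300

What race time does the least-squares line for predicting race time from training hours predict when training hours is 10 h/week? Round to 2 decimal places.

5.13

b = Sxy/Sxx = -33.3/45.333 = -0.734564
a = ȳ − b·x̄ = 6.35 − (-0.734564)·8.333 = 12.471124
ŷ(10) = a + b·10 = 12.471124 + (-0.734564)·10 = 5.125481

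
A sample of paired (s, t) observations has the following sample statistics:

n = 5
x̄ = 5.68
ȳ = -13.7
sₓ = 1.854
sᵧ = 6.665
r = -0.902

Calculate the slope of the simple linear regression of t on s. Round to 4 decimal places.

-3.2426

b = r · sᵧ/sₓ = -0.902 · 6.665/1.854 = -3.242627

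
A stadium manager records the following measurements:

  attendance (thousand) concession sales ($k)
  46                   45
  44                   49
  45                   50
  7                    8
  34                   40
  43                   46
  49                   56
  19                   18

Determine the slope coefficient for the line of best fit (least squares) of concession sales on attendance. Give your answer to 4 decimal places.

n = 8, Σx = 287, Σy = 312, Σxy = 12956, Σx² = 11893
Sxx = Σx² − (Σx)²/n = 11893 − 10296.125 = 1596.875
Sxy = Σxy − (Σx)(Σy)/n = 12956 − 11193 = 1763
b = Sxy/Sxx = 1763/1596.875 = 1.104031

1.1040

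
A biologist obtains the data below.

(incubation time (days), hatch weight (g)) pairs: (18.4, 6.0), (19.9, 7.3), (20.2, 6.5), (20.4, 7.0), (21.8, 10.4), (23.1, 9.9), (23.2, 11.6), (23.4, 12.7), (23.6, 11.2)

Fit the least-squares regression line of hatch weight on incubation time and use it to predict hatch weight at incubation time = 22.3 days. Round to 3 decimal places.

n = 9, Σx = 194, Σy = 82.6, Σxy = 1815.8, Σx² = 4210.38
Sxx = Σx² − (Σx)²/n = 4210.38 − 4181.777778 = 28.602222
Sxy = Σxy − (Σx)(Σy)/n = 1815.8 − 1780.488889 = 35.311111
b = Sxy/Sxx = 35.311111/28.602222 = 1.234558
a = ȳ − b·x̄ = 9.177778 − 1.234558·21.555556 = -17.433812
ŷ(22.3) = a + b·22.3 = -17.433812 + 1.234558·22.3 = 10.096838

10.097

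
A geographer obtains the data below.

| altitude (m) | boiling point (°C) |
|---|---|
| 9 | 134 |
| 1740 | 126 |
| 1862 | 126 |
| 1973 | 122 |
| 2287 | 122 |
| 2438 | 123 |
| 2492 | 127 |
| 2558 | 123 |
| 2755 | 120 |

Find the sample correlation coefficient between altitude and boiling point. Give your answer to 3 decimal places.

n = 9, Σx = 18114, Σy = 1123, Σxy = 2236370, Σx² = 41905120, Σy² = 140263
Sxx = Σx² − (Σx)²/n = 41905120 − 36457444 = 5447676
Sxy = Σxy − (Σx)(Σy)/n = 2236370 − 2260224.666667 = -23854.666667
Syy = Σy² − (Σy)²/n = 140263 − 140125.444444 = 137.555556
r = Sxy/√(Sxx·Syy) = -23854.666667/√(749358098.666667) = -23854.666667/27374.405905 = -0.871422

-0.871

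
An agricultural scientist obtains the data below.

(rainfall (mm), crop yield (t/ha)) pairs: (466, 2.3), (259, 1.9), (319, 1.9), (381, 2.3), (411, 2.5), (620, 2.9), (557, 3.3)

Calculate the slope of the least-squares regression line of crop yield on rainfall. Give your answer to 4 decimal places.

n = 7, Σx = 3013, Σy = 17.1, Σxy = 7709.9, Σx² = 1394729
Sxx = Σx² − (Σx)²/n = 1394729 − 1296881.285714 = 97847.714286
Sxy = Σxy − (Σx)(Σy)/n = 7709.9 − 7360.328571 = 349.571429
b = Sxy/Sxx = 349.571429/97847.714286 = 0.003573

0.0036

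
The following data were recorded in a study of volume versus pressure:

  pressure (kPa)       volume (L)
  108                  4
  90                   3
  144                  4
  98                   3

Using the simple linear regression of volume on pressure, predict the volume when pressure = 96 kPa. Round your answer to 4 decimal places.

n = 4, Σx = 440, Σy = 14, Σxy = 1572, Σx² = 50104
Sxx = Σx² − (Σx)²/n = 50104 − 48400 = 1704
Sxy = Σxy − (Σx)(Σy)/n = 1572 − 1540 = 32
b = Sxy/Sxx = 32/1704 = 0.018779
a = ȳ − b·x̄ = 3.5 − 0.018779·110 = 1.434272
ŷ(96) = a + b·96 = 1.434272 + 0.018779·96 = 3.237089

3.2371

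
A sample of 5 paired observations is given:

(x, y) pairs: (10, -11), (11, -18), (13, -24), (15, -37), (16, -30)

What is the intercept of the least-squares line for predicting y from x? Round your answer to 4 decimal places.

n = 5, Σx = 65, Σy = -120, Σxy = -1655, Σx² = 871
Sxx = Σx² − (Σx)²/n = 871 − 845 = 26
Sxy = Σxy − (Σx)(Σy)/n = -1655 − (-1560) = -95
b = Sxy/Sxx = -95/26 = -3.653846
a = ȳ − b·x̄ = -24 − (-3.653846)·13 = 23.5

23.5000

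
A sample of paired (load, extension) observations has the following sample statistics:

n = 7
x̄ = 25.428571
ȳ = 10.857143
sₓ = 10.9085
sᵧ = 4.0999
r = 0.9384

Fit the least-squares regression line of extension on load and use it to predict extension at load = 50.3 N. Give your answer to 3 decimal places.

19.629

b = r · sᵧ/sₓ = 0.9384 · 4.0999/10.9085 = 0.352693
a = ȳ − b·x̄ = 10.857143 − 0.352693·25.428571 = 1.888677
ŷ(50.3) = a + b·50.3 = 1.888677 + 0.352693·50.3 = 19.629110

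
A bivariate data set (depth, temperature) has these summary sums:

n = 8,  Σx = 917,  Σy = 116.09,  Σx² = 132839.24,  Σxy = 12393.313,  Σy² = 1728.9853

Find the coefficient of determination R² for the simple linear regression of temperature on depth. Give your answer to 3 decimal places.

Sxx = Σx² − (Σx)²/n = 132839.24 − 105111.125 = 27728.115
Sxy = Σxy − (Σx)(Σy)/n = 12393.313 − 13306.81625 = -913.50325
Syy = Σy² − (Σy)²/n = 1728.9853 − 1684.611013 = 44.374288
R² = Sxy²/(Sxx·Syy) = (-913.50325)²/(27728.115·44.374288) = 0.678217

0.678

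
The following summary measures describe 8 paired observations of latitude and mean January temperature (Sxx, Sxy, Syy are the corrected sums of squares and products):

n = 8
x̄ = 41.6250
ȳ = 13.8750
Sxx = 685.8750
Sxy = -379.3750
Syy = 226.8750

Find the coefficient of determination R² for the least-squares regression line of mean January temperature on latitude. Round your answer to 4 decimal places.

R² = Sxy²/(Sxx·Syy) = (-379.375)²/(685.875·226.875) = 0.924923

0.9249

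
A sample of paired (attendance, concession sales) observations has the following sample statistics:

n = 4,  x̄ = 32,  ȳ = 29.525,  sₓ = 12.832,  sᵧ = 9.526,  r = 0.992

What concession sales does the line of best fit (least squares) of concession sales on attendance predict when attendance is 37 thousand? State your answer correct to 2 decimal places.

b = r · sᵧ/sₓ = 0.992 · 9.526/12.832 = 0.736424
a = ȳ − b·x̄ = 29.525 − 0.736424·32 = 5.959434
ŷ(37) = a + b·37 = 5.959434 + 0.736424·37 = 33.207120

33.21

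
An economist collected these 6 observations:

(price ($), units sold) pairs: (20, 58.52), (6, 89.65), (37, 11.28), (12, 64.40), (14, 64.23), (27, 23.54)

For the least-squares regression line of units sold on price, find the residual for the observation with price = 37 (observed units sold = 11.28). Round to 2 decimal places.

3.88

n = 6, Σx = 116, Σy = 311.62, Σxy = 4433.26, Σx² = 2874
Sxx = Σx² − (Σx)²/n = 2874 − 2242.666667 = 631.333333
Sxy = Σxy − (Σx)(Σy)/n = 4433.26 − 6024.653333 = -1591.393333
b = Sxy/Sxx = -1591.393333/631.333333 = -2.520686
a = ȳ − b·x̄ = 51.936667 − (-2.520686)·19.333333 = 100.669937
ŷ(37) = 100.669937 + (-2.520686)·37 = 7.404541
residual = y − ŷ = 11.28 − 7.404541 = 3.875459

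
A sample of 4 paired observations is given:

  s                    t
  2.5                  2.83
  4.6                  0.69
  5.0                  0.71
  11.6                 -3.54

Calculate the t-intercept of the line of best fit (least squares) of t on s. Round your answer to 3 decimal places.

4.163

n = 4, Σx = 23.7, Σy = 0.69, Σxy = -27.265, Σx² = 186.97
Sxx = Σx² − (Σx)²/n = 186.97 − 140.4225 = 46.5475
Sxy = Σxy − (Σx)(Σy)/n = -27.265 − 4.08825 = -31.35325
b = Sxy/Sxx = -31.35325/46.5475 = -0.673575
a = ȳ − b·x̄ = 0.1725 − (-0.673575)·5.925 = 4.163434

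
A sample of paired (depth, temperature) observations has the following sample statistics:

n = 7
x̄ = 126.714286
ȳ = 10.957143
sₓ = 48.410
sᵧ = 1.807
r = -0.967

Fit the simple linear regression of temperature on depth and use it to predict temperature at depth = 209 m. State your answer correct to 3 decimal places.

7.987

b = r · sᵧ/sₓ = -0.967 · 1.807/48.41 = -0.036095
a = ȳ − b·x̄ = 10.957143 − (-0.036095)·126.714286 = 15.530921
ŷ(209) = a + b·209 = 15.530921 + (-0.036095)·209 = 7.987023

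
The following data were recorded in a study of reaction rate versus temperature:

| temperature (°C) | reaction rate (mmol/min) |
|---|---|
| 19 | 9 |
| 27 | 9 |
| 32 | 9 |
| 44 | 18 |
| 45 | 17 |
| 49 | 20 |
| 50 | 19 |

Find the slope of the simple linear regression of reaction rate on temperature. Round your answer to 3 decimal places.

0.404

n = 7, Σx = 266, Σy = 101, Σxy = 4189, Σx² = 10976
Sxx = Σx² − (Σx)²/n = 10976 − 10108 = 868
Sxy = Σxy − (Σx)(Σy)/n = 4189 − 3838 = 351
b = Sxy/Sxx = 351/868 = 0.404378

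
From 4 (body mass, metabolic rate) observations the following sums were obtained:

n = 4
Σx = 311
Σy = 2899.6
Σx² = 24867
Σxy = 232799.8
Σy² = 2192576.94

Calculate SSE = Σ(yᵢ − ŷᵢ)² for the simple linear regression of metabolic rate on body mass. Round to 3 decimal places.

Sxx = Σx² − (Σx)²/n = 24867 − 24180.25 = 686.75
Sxy = Σxy − (Σx)(Σy)/n = 232799.8 − 225443.9 = 7355.9
Syy = Σy² − (Σy)²/n = 2192576.94 − 2101920.04 = 90656.9
b = Sxy/Sxx = 7355.9/686.75 = 10.711176
SSE = Syy − b·Sxy = 90656.9 − 10.711176·7355.9 = 11866.561726

11866.562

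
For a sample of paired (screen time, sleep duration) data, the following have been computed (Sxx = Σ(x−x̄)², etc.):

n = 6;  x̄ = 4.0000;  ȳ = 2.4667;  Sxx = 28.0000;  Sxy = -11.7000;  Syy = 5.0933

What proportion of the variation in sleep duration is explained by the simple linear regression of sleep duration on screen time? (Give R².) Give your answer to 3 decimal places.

0.960

R² = Sxy²/(Sxx·Syy) = (-11.7)²/(28·5.0933) = 0.959874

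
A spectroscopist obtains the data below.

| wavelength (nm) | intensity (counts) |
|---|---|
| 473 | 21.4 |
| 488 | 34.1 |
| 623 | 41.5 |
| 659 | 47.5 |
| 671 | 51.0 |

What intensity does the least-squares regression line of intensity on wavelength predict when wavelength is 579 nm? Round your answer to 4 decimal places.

n = 5, Σx = 2914, Σy = 195.5, Σxy = 118141, Σx² = 1734524
Sxx = Σx² − (Σx)²/n = 1734524 − 1698279.2 = 36244.8
Sxy = Σxy − (Σx)(Σy)/n = 118141 − 113937.4 = 4203.6
b = Sxy/Sxx = 4203.6/36244.8 = 0.115978
a = ȳ − b·x̄ = 39.1 − 0.115978·582.8 = -28.491988
ŷ(579) = a + b·579 = -28.491988 + 0.115978·579 = 38.659284

38.6593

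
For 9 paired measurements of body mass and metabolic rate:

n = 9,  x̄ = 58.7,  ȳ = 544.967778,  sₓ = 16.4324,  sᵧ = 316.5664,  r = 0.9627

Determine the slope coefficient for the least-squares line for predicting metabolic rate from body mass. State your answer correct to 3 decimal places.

b = r · sᵧ/sₓ = 0.9627 · 316.5664/16.4324 = 18.546194

18.546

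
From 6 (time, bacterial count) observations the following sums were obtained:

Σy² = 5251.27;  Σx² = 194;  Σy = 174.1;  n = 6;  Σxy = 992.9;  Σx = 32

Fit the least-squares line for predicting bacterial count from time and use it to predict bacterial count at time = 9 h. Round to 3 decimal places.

Sxx = Σx² − (Σx)²/n = 194 − 170.666667 = 23.333333
Sxy = Σxy − (Σx)(Σy)/n = 992.9 − 928.533333 = 64.366667
b = Sxy/Sxx = 64.366667/23.333333 = 2.758571
a = ȳ − b·x̄ = 29.016667 − 2.758571·5.333333 = 14.304286
ŷ(9) = a + b·9 = 14.304286 + 2.758571·9 = 39.131429

39.131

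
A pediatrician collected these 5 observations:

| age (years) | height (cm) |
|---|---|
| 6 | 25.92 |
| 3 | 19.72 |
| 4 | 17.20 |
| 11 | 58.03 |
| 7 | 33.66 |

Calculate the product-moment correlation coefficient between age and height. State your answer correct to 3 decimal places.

0.973

n = 5, Σx = 31, Σy = 154.53, Σxy = 1157.43, Σx² = 231, Σy² = 5857.0413
Sxx = Σx² − (Σx)²/n = 231 − 192.2 = 38.8
Sxy = Σxy − (Σx)(Σy)/n = 1157.43 − 958.086 = 199.344
Syy = Σy² − (Σy)²/n = 5857.0413 − 4775.90418 = 1081.13712
r = Sxy/√(Sxx·Syy) = 199.344/√(41948.120256) = 199.344/204.812403 = 0.973300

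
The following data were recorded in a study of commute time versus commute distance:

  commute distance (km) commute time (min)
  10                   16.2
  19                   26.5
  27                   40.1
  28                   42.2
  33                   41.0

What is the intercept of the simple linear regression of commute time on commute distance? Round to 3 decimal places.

4.533

n = 5, Σx = 117, Σy = 166, Σxy = 4282.8, Σx² = 3063
Sxx = Σx² − (Σx)²/n = 3063 − 2737.8 = 325.2
Sxy = Σxy − (Σx)(Σy)/n = 4282.8 − 3884.4 = 398.4
b = Sxy/Sxx = 398.4/325.2 = 1.225092
a = ȳ − b·x̄ = 33.2 − 1.225092·23.4 = 4.532841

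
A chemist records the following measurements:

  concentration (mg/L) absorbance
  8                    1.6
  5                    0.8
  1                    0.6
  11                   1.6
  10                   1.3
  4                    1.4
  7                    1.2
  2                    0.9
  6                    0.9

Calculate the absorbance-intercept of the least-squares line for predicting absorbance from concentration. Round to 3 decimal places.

0.662

n = 9, Σx = 54, Σy = 10.3, Σxy = 69.2, Σx² = 416
Sxx = Σx² − (Σx)²/n = 416 − 324 = 92
Sxy = Σxy − (Σx)(Σy)/n = 69.2 − 61.8 = 7.4
b = Sxy/Sxx = 7.4/92 = 0.080435
a = ȳ − b·x̄ = 1.144444 − 0.080435·6 = 0.661836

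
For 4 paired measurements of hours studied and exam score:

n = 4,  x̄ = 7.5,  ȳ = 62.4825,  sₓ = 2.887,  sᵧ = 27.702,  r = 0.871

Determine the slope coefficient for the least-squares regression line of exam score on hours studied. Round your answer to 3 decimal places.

b = r · sᵧ/sₓ = 0.871 · 27.702/2.887 = 8.357618

8.358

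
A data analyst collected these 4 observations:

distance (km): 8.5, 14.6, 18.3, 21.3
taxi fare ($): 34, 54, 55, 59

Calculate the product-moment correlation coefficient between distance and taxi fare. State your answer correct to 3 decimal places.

0.940

n = 4, Σx = 62.7, Σy = 202, Σxy = 3340.6, Σx² = 1073.99, Σy² = 10578
Sxx = Σx² − (Σx)²/n = 1073.99 − 982.8225 = 91.1675
Sxy = Σxy − (Σx)(Σy)/n = 3340.6 − 3166.35 = 174.25
Syy = Σy² − (Σy)²/n = 10578 − 10201 = 377
r = Sxy/√(Sxx·Syy) = 174.25/√(34370.1475) = 174.25/185.391875 = 0.939901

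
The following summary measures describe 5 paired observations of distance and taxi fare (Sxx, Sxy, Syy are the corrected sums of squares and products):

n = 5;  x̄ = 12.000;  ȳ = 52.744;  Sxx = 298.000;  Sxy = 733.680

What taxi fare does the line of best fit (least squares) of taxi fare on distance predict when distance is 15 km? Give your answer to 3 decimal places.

60.130

b = Sxy/Sxx = 733.68/298 = 2.462013
a = ȳ − b·x̄ = 52.744 − 2.462013·12 = 23.199839
ŷ(15) = a + b·15 = 23.199839 + 2.462013·15 = 60.130040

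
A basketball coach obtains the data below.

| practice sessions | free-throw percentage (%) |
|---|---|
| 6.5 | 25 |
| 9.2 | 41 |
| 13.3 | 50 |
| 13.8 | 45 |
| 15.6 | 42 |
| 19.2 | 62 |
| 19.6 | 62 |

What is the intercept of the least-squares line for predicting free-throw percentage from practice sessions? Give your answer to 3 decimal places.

12.577

n = 7, Σx = 97.2, Σy = 327, Σxy = 4886.5, Σx² = 1490.38
Sxx = Σx² − (Σx)²/n = 1490.38 − 1349.691429 = 140.688571
Sxy = Σxy − (Σx)(Σy)/n = 4886.5 − 4540.628571 = 345.871429
b = Sxy/Sxx = 345.871429/140.688571 = 2.458419
a = ȳ − b·x̄ = 46.714286 − 2.458419·13.885714 = 12.577385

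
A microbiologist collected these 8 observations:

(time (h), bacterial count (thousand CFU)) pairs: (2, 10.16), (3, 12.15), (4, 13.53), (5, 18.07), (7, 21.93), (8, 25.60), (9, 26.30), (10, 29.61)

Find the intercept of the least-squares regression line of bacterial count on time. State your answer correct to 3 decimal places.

4.844

n = 8, Σx = 48, Σy = 157.35, Σxy = 1092.35, Σx² = 348
Sxx = Σx² − (Σx)²/n = 348 − 288 = 60
Sxy = Σxy − (Σx)(Σy)/n = 1092.35 − 944.1 = 148.25
b = Sxy/Sxx = 148.25/60 = 2.470833
a = ȳ − b·x̄ = 19.66875 − 2.470833·6 = 4.84375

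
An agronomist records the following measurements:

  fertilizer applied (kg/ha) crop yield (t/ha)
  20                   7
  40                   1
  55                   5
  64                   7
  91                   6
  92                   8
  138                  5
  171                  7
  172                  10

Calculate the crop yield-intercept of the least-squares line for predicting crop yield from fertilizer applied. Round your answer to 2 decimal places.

n = 9, Σx = 843, Σy = 56, Σxy = 5792, Σx² = 103735
Sxx = Σx² − (Σx)²/n = 103735 − 78961 = 24774
Sxy = Σxy − (Σx)(Σy)/n = 5792 − 5245.333333 = 546.666667
b = Sxy/Sxx = 546.666667/24774 = 0.022066
a = ȳ − b·x̄ = 6.222222 − 0.022066·93.666667 = 4.155360

4.16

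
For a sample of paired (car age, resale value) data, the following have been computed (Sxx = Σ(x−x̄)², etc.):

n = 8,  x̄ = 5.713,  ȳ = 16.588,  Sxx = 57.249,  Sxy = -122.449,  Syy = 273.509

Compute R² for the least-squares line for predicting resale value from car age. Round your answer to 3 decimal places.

R² = Sxy²/(Sxx·Syy) = (-122.449)²/(57.249·273.509) = 0.957571

0.958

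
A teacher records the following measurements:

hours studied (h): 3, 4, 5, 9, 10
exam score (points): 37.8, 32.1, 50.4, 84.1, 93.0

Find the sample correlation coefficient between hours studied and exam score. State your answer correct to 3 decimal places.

0.982

n = 5, Σx = 31, Σy = 297.4, Σxy = 2180.7, Σx² = 231, Σy² = 20721.22
Sxx = Σx² − (Σx)²/n = 231 − 192.2 = 38.8
Sxy = Σxy − (Σx)(Σy)/n = 2180.7 − 1843.88 = 336.82
Syy = Σy² − (Σy)²/n = 20721.22 − 17689.352 = 3031.868
r = Sxy/√(Sxx·Syy) = 336.82/√(117636.4784) = 336.82/342.981746 = 0.982035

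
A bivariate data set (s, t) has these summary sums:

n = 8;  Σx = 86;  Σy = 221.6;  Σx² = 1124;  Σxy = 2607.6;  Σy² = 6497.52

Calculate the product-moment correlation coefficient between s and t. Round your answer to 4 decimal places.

0.8420

Sxx = Σx² − (Σx)²/n = 1124 − 924.5 = 199.5
Sxy = Σxy − (Σx)(Σy)/n = 2607.6 − 2382.2 = 225.4
Syy = Σy² − (Σy)²/n = 6497.52 − 6138.32 = 359.2
r = Sxy/√(Sxx·Syy) = 225.4/√(71660.4) = 225.4/267.694602 = 0.842004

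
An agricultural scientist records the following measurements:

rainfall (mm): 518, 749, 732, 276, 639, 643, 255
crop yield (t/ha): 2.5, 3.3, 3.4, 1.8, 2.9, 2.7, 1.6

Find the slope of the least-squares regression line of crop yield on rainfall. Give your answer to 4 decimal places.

n = 7, Σx = 3812, Σy = 18.2, Σxy = 10749.5, Σx² = 2328120
Sxx = Σx² − (Σx)²/n = 2328120 − 2075906.285714 = 252213.714286
Sxy = Σxy − (Σx)(Σy)/n = 10749.5 − 9911.2 = 838.3
b = Sxy/Sxx = 838.3/252213.714286 = 0.003324

0.0033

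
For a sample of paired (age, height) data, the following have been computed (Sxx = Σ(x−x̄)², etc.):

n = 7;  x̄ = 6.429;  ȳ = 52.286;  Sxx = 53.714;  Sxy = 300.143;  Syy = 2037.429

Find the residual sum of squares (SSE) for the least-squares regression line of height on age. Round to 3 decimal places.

b = Sxy/Sxx = 300.143/53.714 = 5.587798
SSE = Syy − b·Sxy = 2037.429 − 5.587798·300.143 = 360.290443

360.290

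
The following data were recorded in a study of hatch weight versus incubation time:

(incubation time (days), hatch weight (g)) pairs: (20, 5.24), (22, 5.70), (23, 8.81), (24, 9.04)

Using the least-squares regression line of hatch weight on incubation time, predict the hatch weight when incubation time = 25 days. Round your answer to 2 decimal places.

n = 4, Σx = 89, Σy = 28.79, Σxy = 649.79, Σx² = 1989
Sxx = Σx² − (Σx)²/n = 1989 − 1980.25 = 8.75
Sxy = Σxy − (Σx)(Σy)/n = 649.79 − 640.5775 = 9.2125
b = Sxy/Sxx = 9.2125/8.75 = 1.052857
a = ȳ − b·x̄ = 7.1975 − 1.052857·22.25 = -16.228571
ŷ(25) = a + b·25 = -16.228571 + 1.052857·25 = 10.092857

10.09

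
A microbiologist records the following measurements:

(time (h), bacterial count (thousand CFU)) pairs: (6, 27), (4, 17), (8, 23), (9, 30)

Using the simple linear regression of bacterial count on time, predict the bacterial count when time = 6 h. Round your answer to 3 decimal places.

22.763

n = 4, Σx = 27, Σy = 97, Σxy = 684, Σx² = 197
Sxx = Σx² − (Σx)²/n = 197 − 182.25 = 14.75
Sxy = Σxy − (Σx)(Σy)/n = 684 − 654.75 = 29.25
b = Sxy/Sxx = 29.25/14.75 = 1.983051
a = ȳ − b·x̄ = 24.25 − 1.983051·6.75 = 10.864407
ŷ(6) = a + b·6 = 10.864407 + 1.983051·6 = 22.762712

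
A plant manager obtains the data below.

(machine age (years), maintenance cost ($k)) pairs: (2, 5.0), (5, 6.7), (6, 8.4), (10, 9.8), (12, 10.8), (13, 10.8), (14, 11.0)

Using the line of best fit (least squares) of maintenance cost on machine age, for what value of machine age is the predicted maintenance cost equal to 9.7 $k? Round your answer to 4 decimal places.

n = 7, Σx = 62, Σy = 62.5, Σxy = 615.9, Σx² = 674
Sxx = Σx² − (Σx)²/n = 674 − 549.142857 = 124.857143
Sxy = Σxy − (Σx)(Σy)/n = 615.9 − 553.571429 = 62.328571
b = Sxy/Sxx = 62.328571/124.857143 = 0.499199
a = ȳ − b·x̄ = 8.928571 − 0.499199·8.857143 = 4.507094
Set a + b·x = 9.7: x = (9.7 − 4.507094) / 0.499199 = 10.402475

10.4025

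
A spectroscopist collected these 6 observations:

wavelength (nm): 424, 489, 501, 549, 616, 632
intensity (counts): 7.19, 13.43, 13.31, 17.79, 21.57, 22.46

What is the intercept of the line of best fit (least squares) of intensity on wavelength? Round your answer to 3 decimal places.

-22.638

n = 6, Σx = 3211, Σy = 95.75, Σxy = 53532.69, Σx² = 1750179
Sxx = Σx² − (Σx)²/n = 1750179 − 1718420.166667 = 31758.833333
Sxy = Σxy − (Σx)(Σy)/n = 53532.69 − 51242.208333 = 2290.481667
b = Sxy/Sxx = 2290.481667/31758.833333 = 0.072121
a = ȳ − b·x̄ = 15.958333 − 0.072121·535.166667 = -22.638470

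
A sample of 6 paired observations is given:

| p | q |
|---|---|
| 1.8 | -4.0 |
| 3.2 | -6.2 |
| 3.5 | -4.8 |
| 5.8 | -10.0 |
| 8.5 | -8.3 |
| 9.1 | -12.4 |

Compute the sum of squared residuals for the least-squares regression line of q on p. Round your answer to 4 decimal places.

n = 6, Σx = 31.9, Σy = -45.7, Σxy = -285.23, Σx² = 214.43, Σy² = 400.13
Sxx = Σx² − (Σx)²/n = 214.43 − 169.601667 = 44.828333
Sxy = Σxy − (Σx)(Σy)/n = -285.23 − (-242.971667) = -42.258333
Syy = Σy² − (Σy)²/n = 400.13 − 348.081667 = 52.048333
b = Sxy/Sxx = -42.258333/44.828333 = -0.942670
SSE = Syy − b·Sxy = 52.048333 − (-0.942670)·(-42.258333) = 12.212662

12.2127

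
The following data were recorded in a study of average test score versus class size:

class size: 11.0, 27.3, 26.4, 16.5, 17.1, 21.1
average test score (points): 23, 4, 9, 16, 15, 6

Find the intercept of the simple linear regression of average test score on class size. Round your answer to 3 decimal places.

32.949

n = 6, Σx = 119.4, Σy = 73, Σxy = 1246.9, Σx² = 2573.12
Sxx = Σx² − (Σx)²/n = 2573.12 − 2376.06 = 197.06
Sxy = Σxy − (Σx)(Σy)/n = 1246.9 − 1452.7 = -205.8
b = Sxy/Sxx = -205.8/197.06 = -1.044352
a = ȳ − b·x̄ = 12.166667 − (-1.044352)·19.9 = 32.949271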